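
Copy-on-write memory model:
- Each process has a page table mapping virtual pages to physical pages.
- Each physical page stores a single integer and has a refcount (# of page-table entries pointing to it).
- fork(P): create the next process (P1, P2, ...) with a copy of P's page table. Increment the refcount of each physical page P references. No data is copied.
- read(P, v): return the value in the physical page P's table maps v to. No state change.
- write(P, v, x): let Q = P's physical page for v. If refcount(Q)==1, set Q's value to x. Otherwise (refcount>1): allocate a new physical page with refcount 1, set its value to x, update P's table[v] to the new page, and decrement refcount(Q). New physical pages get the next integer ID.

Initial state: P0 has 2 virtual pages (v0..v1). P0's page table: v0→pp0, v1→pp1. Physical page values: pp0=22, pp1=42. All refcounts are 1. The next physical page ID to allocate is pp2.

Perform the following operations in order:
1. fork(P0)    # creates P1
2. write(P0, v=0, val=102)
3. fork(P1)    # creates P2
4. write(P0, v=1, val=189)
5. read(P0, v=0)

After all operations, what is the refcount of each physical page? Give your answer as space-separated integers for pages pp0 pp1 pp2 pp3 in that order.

Op 1: fork(P0) -> P1. 2 ppages; refcounts: pp0:2 pp1:2
Op 2: write(P0, v0, 102). refcount(pp0)=2>1 -> COPY to pp2. 3 ppages; refcounts: pp0:1 pp1:2 pp2:1
Op 3: fork(P1) -> P2. 3 ppages; refcounts: pp0:2 pp1:3 pp2:1
Op 4: write(P0, v1, 189). refcount(pp1)=3>1 -> COPY to pp3. 4 ppages; refcounts: pp0:2 pp1:2 pp2:1 pp3:1
Op 5: read(P0, v0) -> 102. No state change.

Answer: 2 2 1 1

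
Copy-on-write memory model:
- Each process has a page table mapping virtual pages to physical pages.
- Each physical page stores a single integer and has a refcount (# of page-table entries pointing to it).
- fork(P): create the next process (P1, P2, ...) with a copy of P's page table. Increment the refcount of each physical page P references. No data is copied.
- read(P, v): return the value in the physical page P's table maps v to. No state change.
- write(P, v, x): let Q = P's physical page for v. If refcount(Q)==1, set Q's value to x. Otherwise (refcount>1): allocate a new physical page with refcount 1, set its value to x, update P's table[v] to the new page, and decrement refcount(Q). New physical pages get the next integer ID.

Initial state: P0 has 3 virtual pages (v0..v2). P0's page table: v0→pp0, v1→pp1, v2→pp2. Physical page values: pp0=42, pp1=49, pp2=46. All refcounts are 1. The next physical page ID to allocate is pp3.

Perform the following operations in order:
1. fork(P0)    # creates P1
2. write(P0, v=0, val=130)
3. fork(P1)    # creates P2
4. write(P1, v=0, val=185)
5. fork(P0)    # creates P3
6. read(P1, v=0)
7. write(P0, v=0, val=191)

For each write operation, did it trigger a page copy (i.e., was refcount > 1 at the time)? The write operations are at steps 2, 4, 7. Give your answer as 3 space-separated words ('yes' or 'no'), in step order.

Op 1: fork(P0) -> P1. 3 ppages; refcounts: pp0:2 pp1:2 pp2:2
Op 2: write(P0, v0, 130). refcount(pp0)=2>1 -> COPY to pp3. 4 ppages; refcounts: pp0:1 pp1:2 pp2:2 pp3:1
Op 3: fork(P1) -> P2. 4 ppages; refcounts: pp0:2 pp1:3 pp2:3 pp3:1
Op 4: write(P1, v0, 185). refcount(pp0)=2>1 -> COPY to pp4. 5 ppages; refcounts: pp0:1 pp1:3 pp2:3 pp3:1 pp4:1
Op 5: fork(P0) -> P3. 5 ppages; refcounts: pp0:1 pp1:4 pp2:4 pp3:2 pp4:1
Op 6: read(P1, v0) -> 185. No state change.
Op 7: write(P0, v0, 191). refcount(pp3)=2>1 -> COPY to pp5. 6 ppages; refcounts: pp0:1 pp1:4 pp2:4 pp3:1 pp4:1 pp5:1

yes yes yes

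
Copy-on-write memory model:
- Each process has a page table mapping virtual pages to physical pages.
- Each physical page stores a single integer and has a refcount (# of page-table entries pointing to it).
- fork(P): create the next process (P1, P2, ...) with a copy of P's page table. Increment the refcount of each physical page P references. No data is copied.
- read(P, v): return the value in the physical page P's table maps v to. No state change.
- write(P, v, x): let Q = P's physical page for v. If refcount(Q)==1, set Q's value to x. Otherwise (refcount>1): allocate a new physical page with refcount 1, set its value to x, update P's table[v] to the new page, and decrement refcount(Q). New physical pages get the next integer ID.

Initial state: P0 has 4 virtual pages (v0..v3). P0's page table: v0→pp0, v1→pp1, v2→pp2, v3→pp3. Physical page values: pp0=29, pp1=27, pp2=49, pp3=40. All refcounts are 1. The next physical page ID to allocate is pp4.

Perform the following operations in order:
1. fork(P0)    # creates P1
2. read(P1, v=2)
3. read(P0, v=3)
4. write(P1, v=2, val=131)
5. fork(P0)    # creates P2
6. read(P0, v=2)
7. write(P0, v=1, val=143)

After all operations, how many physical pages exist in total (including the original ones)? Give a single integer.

Op 1: fork(P0) -> P1. 4 ppages; refcounts: pp0:2 pp1:2 pp2:2 pp3:2
Op 2: read(P1, v2) -> 49. No state change.
Op 3: read(P0, v3) -> 40. No state change.
Op 4: write(P1, v2, 131). refcount(pp2)=2>1 -> COPY to pp4. 5 ppages; refcounts: pp0:2 pp1:2 pp2:1 pp3:2 pp4:1
Op 5: fork(P0) -> P2. 5 ppages; refcounts: pp0:3 pp1:3 pp2:2 pp3:3 pp4:1
Op 6: read(P0, v2) -> 49. No state change.
Op 7: write(P0, v1, 143). refcount(pp1)=3>1 -> COPY to pp5. 6 ppages; refcounts: pp0:3 pp1:2 pp2:2 pp3:3 pp4:1 pp5:1

Answer: 6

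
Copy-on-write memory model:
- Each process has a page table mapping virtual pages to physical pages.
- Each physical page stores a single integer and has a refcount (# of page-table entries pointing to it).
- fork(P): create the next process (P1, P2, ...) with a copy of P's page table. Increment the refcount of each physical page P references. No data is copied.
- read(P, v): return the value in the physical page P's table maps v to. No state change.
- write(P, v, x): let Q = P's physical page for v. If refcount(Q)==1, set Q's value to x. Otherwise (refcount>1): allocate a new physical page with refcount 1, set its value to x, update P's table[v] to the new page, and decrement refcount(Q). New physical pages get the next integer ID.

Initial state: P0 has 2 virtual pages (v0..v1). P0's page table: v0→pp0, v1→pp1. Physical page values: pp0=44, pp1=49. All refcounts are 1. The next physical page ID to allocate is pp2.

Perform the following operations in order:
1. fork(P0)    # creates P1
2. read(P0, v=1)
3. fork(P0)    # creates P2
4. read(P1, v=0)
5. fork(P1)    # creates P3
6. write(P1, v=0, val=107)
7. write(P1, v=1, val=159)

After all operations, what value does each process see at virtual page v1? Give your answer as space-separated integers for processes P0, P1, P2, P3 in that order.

Answer: 49 159 49 49

Derivation:
Op 1: fork(P0) -> P1. 2 ppages; refcounts: pp0:2 pp1:2
Op 2: read(P0, v1) -> 49. No state change.
Op 3: fork(P0) -> P2. 2 ppages; refcounts: pp0:3 pp1:3
Op 4: read(P1, v0) -> 44. No state change.
Op 5: fork(P1) -> P3. 2 ppages; refcounts: pp0:4 pp1:4
Op 6: write(P1, v0, 107). refcount(pp0)=4>1 -> COPY to pp2. 3 ppages; refcounts: pp0:3 pp1:4 pp2:1
Op 7: write(P1, v1, 159). refcount(pp1)=4>1 -> COPY to pp3. 4 ppages; refcounts: pp0:3 pp1:3 pp2:1 pp3:1
P0: v1 -> pp1 = 49
P1: v1 -> pp3 = 159
P2: v1 -> pp1 = 49
P3: v1 -> pp1 = 49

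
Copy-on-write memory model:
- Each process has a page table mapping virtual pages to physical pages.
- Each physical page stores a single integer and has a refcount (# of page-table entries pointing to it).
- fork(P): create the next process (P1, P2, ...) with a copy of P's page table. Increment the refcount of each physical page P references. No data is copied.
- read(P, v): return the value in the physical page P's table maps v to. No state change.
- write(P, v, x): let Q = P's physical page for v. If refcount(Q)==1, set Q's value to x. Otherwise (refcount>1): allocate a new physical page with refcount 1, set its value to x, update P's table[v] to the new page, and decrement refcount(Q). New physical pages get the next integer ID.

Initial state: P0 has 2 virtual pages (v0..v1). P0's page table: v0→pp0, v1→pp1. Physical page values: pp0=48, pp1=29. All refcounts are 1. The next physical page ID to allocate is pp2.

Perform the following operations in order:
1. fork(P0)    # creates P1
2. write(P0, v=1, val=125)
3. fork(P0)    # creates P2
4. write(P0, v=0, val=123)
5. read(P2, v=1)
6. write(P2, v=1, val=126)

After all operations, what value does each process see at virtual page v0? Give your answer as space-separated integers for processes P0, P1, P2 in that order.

Op 1: fork(P0) -> P1. 2 ppages; refcounts: pp0:2 pp1:2
Op 2: write(P0, v1, 125). refcount(pp1)=2>1 -> COPY to pp2. 3 ppages; refcounts: pp0:2 pp1:1 pp2:1
Op 3: fork(P0) -> P2. 3 ppages; refcounts: pp0:3 pp1:1 pp2:2
Op 4: write(P0, v0, 123). refcount(pp0)=3>1 -> COPY to pp3. 4 ppages; refcounts: pp0:2 pp1:1 pp2:2 pp3:1
Op 5: read(P2, v1) -> 125. No state change.
Op 6: write(P2, v1, 126). refcount(pp2)=2>1 -> COPY to pp4. 5 ppages; refcounts: pp0:2 pp1:1 pp2:1 pp3:1 pp4:1
P0: v0 -> pp3 = 123
P1: v0 -> pp0 = 48
P2: v0 -> pp0 = 48

Answer: 123 48 48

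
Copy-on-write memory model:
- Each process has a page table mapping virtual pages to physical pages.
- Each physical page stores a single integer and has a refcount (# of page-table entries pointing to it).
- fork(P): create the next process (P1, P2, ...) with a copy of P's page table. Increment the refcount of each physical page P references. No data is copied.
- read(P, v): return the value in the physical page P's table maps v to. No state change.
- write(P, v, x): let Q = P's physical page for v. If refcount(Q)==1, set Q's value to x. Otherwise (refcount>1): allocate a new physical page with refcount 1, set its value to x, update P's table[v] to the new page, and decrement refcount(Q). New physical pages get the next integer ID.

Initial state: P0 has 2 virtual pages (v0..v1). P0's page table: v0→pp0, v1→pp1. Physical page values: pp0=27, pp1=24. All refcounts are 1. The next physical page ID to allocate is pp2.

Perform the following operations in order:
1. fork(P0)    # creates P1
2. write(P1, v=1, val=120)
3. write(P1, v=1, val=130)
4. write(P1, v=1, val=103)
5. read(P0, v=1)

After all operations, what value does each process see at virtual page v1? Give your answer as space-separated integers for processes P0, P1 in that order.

Answer: 24 103

Derivation:
Op 1: fork(P0) -> P1. 2 ppages; refcounts: pp0:2 pp1:2
Op 2: write(P1, v1, 120). refcount(pp1)=2>1 -> COPY to pp2. 3 ppages; refcounts: pp0:2 pp1:1 pp2:1
Op 3: write(P1, v1, 130). refcount(pp2)=1 -> write in place. 3 ppages; refcounts: pp0:2 pp1:1 pp2:1
Op 4: write(P1, v1, 103). refcount(pp2)=1 -> write in place. 3 ppages; refcounts: pp0:2 pp1:1 pp2:1
Op 5: read(P0, v1) -> 24. No state change.
P0: v1 -> pp1 = 24
P1: v1 -> pp2 = 103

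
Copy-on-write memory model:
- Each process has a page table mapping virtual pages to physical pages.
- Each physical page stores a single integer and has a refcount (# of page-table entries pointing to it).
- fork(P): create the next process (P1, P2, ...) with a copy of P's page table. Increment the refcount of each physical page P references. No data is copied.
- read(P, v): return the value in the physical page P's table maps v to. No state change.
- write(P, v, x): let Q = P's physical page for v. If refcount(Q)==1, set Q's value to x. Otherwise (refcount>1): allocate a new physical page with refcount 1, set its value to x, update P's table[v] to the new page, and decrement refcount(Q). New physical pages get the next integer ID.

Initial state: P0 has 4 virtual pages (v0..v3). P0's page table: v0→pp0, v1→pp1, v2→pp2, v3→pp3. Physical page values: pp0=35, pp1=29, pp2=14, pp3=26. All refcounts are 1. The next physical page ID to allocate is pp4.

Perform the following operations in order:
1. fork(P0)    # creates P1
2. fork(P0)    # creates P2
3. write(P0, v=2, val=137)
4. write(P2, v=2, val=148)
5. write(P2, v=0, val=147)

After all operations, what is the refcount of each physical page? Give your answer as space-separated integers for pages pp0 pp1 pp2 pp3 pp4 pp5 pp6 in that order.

Op 1: fork(P0) -> P1. 4 ppages; refcounts: pp0:2 pp1:2 pp2:2 pp3:2
Op 2: fork(P0) -> P2. 4 ppages; refcounts: pp0:3 pp1:3 pp2:3 pp3:3
Op 3: write(P0, v2, 137). refcount(pp2)=3>1 -> COPY to pp4. 5 ppages; refcounts: pp0:3 pp1:3 pp2:2 pp3:3 pp4:1
Op 4: write(P2, v2, 148). refcount(pp2)=2>1 -> COPY to pp5. 6 ppages; refcounts: pp0:3 pp1:3 pp2:1 pp3:3 pp4:1 pp5:1
Op 5: write(P2, v0, 147). refcount(pp0)=3>1 -> COPY to pp6. 7 ppages; refcounts: pp0:2 pp1:3 pp2:1 pp3:3 pp4:1 pp5:1 pp6:1

Answer: 2 3 1 3 1 1 1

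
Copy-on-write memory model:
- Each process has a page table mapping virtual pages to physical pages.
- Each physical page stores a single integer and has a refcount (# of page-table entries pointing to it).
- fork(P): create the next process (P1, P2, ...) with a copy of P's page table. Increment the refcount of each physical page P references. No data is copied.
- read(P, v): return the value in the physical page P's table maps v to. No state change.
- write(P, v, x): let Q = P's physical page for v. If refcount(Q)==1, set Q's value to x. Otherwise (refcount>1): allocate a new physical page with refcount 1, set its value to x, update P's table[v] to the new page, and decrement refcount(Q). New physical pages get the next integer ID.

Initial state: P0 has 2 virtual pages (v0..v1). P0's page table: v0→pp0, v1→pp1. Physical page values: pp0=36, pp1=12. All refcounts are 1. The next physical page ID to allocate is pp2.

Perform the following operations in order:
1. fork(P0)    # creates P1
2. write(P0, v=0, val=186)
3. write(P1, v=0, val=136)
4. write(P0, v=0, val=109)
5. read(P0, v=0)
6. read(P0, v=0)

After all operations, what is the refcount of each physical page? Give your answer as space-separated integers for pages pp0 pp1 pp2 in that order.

Answer: 1 2 1

Derivation:
Op 1: fork(P0) -> P1. 2 ppages; refcounts: pp0:2 pp1:2
Op 2: write(P0, v0, 186). refcount(pp0)=2>1 -> COPY to pp2. 3 ppages; refcounts: pp0:1 pp1:2 pp2:1
Op 3: write(P1, v0, 136). refcount(pp0)=1 -> write in place. 3 ppages; refcounts: pp0:1 pp1:2 pp2:1
Op 4: write(P0, v0, 109). refcount(pp2)=1 -> write in place. 3 ppages; refcounts: pp0:1 pp1:2 pp2:1
Op 5: read(P0, v0) -> 109. No state change.
Op 6: read(P0, v0) -> 109. No state change.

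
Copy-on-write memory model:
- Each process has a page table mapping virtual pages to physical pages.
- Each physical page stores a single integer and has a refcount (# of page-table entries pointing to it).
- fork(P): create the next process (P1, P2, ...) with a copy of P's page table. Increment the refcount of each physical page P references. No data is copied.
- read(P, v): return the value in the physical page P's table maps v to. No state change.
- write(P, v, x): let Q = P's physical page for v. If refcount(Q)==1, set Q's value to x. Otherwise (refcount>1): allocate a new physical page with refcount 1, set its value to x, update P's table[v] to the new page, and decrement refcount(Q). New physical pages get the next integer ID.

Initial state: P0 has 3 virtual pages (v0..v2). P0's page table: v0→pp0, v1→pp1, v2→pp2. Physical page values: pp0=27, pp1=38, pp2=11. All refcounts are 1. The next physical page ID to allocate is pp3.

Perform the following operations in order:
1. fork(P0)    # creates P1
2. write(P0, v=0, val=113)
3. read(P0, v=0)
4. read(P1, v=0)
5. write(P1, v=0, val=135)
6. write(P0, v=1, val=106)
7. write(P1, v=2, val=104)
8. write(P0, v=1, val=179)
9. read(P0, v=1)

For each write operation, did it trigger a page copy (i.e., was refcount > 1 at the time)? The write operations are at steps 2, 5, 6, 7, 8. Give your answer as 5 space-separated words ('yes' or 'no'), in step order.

Op 1: fork(P0) -> P1. 3 ppages; refcounts: pp0:2 pp1:2 pp2:2
Op 2: write(P0, v0, 113). refcount(pp0)=2>1 -> COPY to pp3. 4 ppages; refcounts: pp0:1 pp1:2 pp2:2 pp3:1
Op 3: read(P0, v0) -> 113. No state change.
Op 4: read(P1, v0) -> 27. No state change.
Op 5: write(P1, v0, 135). refcount(pp0)=1 -> write in place. 4 ppages; refcounts: pp0:1 pp1:2 pp2:2 pp3:1
Op 6: write(P0, v1, 106). refcount(pp1)=2>1 -> COPY to pp4. 5 ppages; refcounts: pp0:1 pp1:1 pp2:2 pp3:1 pp4:1
Op 7: write(P1, v2, 104). refcount(pp2)=2>1 -> COPY to pp5. 6 ppages; refcounts: pp0:1 pp1:1 pp2:1 pp3:1 pp4:1 pp5:1
Op 8: write(P0, v1, 179). refcount(pp4)=1 -> write in place. 6 ppages; refcounts: pp0:1 pp1:1 pp2:1 pp3:1 pp4:1 pp5:1
Op 9: read(P0, v1) -> 179. No state change.

yes no yes yes no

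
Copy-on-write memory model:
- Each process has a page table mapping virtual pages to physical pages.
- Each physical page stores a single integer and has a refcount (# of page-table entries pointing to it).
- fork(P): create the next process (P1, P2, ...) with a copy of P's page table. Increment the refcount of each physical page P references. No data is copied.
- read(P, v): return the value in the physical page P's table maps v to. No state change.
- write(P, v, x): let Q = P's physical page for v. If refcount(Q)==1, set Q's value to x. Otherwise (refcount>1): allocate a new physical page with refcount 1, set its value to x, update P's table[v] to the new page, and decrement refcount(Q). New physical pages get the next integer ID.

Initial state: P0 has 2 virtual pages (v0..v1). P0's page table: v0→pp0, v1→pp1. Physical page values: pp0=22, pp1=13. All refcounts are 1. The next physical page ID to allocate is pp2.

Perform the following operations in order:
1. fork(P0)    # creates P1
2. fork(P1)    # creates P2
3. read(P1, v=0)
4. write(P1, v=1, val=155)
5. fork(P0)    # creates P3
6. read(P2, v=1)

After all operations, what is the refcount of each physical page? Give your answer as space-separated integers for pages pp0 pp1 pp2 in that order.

Answer: 4 3 1

Derivation:
Op 1: fork(P0) -> P1. 2 ppages; refcounts: pp0:2 pp1:2
Op 2: fork(P1) -> P2. 2 ppages; refcounts: pp0:3 pp1:3
Op 3: read(P1, v0) -> 22. No state change.
Op 4: write(P1, v1, 155). refcount(pp1)=3>1 -> COPY to pp2. 3 ppages; refcounts: pp0:3 pp1:2 pp2:1
Op 5: fork(P0) -> P3. 3 ppages; refcounts: pp0:4 pp1:3 pp2:1
Op 6: read(P2, v1) -> 13. No state change.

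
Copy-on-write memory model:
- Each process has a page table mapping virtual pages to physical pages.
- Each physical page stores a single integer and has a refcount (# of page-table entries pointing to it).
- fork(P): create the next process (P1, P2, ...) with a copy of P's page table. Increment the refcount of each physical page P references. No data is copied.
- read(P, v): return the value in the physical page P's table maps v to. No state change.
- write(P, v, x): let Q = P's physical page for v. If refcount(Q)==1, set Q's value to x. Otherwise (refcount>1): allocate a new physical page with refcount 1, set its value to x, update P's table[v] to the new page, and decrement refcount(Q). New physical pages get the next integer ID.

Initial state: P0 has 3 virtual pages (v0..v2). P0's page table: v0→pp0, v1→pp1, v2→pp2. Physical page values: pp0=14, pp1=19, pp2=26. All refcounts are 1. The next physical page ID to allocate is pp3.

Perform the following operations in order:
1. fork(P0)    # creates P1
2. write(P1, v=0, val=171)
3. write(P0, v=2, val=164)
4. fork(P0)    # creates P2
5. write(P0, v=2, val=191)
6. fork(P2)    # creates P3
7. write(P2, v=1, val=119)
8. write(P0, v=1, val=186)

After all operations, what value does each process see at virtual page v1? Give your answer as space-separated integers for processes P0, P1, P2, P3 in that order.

Op 1: fork(P0) -> P1. 3 ppages; refcounts: pp0:2 pp1:2 pp2:2
Op 2: write(P1, v0, 171). refcount(pp0)=2>1 -> COPY to pp3. 4 ppages; refcounts: pp0:1 pp1:2 pp2:2 pp3:1
Op 3: write(P0, v2, 164). refcount(pp2)=2>1 -> COPY to pp4. 5 ppages; refcounts: pp0:1 pp1:2 pp2:1 pp3:1 pp4:1
Op 4: fork(P0) -> P2. 5 ppages; refcounts: pp0:2 pp1:3 pp2:1 pp3:1 pp4:2
Op 5: write(P0, v2, 191). refcount(pp4)=2>1 -> COPY to pp5. 6 ppages; refcounts: pp0:2 pp1:3 pp2:1 pp3:1 pp4:1 pp5:1
Op 6: fork(P2) -> P3. 6 ppages; refcounts: pp0:3 pp1:4 pp2:1 pp3:1 pp4:2 pp5:1
Op 7: write(P2, v1, 119). refcount(pp1)=4>1 -> COPY to pp6. 7 ppages; refcounts: pp0:3 pp1:3 pp2:1 pp3:1 pp4:2 pp5:1 pp6:1
Op 8: write(P0, v1, 186). refcount(pp1)=3>1 -> COPY to pp7. 8 ppages; refcounts: pp0:3 pp1:2 pp2:1 pp3:1 pp4:2 pp5:1 pp6:1 pp7:1
P0: v1 -> pp7 = 186
P1: v1 -> pp1 = 19
P2: v1 -> pp6 = 119
P3: v1 -> pp1 = 19

Answer: 186 19 119 19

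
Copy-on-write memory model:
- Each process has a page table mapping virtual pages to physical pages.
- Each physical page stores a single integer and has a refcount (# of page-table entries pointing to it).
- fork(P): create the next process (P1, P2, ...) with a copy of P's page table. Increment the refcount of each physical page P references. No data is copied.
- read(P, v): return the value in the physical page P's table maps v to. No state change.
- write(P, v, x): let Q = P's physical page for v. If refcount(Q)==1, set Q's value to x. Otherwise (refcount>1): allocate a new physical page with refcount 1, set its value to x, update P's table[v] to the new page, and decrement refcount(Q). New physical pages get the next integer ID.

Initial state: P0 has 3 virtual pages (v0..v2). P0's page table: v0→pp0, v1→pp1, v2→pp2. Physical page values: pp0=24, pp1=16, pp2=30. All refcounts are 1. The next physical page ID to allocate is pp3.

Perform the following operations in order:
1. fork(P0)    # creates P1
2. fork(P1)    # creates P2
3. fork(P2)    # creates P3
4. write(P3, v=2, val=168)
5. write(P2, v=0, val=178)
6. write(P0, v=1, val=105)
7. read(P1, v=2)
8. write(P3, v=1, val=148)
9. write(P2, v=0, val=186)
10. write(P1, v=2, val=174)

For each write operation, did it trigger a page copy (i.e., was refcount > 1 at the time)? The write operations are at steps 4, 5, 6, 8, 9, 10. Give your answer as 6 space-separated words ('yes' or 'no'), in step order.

Op 1: fork(P0) -> P1. 3 ppages; refcounts: pp0:2 pp1:2 pp2:2
Op 2: fork(P1) -> P2. 3 ppages; refcounts: pp0:3 pp1:3 pp2:3
Op 3: fork(P2) -> P3. 3 ppages; refcounts: pp0:4 pp1:4 pp2:4
Op 4: write(P3, v2, 168). refcount(pp2)=4>1 -> COPY to pp3. 4 ppages; refcounts: pp0:4 pp1:4 pp2:3 pp3:1
Op 5: write(P2, v0, 178). refcount(pp0)=4>1 -> COPY to pp4. 5 ppages; refcounts: pp0:3 pp1:4 pp2:3 pp3:1 pp4:1
Op 6: write(P0, v1, 105). refcount(pp1)=4>1 -> COPY to pp5. 6 ppages; refcounts: pp0:3 pp1:3 pp2:3 pp3:1 pp4:1 pp5:1
Op 7: read(P1, v2) -> 30. No state change.
Op 8: write(P3, v1, 148). refcount(pp1)=3>1 -> COPY to pp6. 7 ppages; refcounts: pp0:3 pp1:2 pp2:3 pp3:1 pp4:1 pp5:1 pp6:1
Op 9: write(P2, v0, 186). refcount(pp4)=1 -> write in place. 7 ppages; refcounts: pp0:3 pp1:2 pp2:3 pp3:1 pp4:1 pp5:1 pp6:1
Op 10: write(P1, v2, 174). refcount(pp2)=3>1 -> COPY to pp7. 8 ppages; refcounts: pp0:3 pp1:2 pp2:2 pp3:1 pp4:1 pp5:1 pp6:1 pp7:1

yes yes yes yes no yes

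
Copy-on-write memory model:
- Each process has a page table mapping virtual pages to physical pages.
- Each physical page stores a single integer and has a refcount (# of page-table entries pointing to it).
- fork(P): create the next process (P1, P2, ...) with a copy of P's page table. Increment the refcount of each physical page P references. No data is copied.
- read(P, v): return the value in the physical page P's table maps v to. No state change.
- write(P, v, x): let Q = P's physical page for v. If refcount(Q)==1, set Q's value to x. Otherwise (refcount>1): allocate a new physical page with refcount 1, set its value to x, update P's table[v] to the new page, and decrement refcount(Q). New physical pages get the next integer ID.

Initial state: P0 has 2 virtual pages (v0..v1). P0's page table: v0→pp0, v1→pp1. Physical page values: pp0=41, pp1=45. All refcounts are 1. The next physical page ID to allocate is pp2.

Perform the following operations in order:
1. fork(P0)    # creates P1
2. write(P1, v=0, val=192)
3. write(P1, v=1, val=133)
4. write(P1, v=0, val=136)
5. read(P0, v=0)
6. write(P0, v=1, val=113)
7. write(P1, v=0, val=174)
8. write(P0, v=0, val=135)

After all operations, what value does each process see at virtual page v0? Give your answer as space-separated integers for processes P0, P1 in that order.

Answer: 135 174

Derivation:
Op 1: fork(P0) -> P1. 2 ppages; refcounts: pp0:2 pp1:2
Op 2: write(P1, v0, 192). refcount(pp0)=2>1 -> COPY to pp2. 3 ppages; refcounts: pp0:1 pp1:2 pp2:1
Op 3: write(P1, v1, 133). refcount(pp1)=2>1 -> COPY to pp3. 4 ppages; refcounts: pp0:1 pp1:1 pp2:1 pp3:1
Op 4: write(P1, v0, 136). refcount(pp2)=1 -> write in place. 4 ppages; refcounts: pp0:1 pp1:1 pp2:1 pp3:1
Op 5: read(P0, v0) -> 41. No state change.
Op 6: write(P0, v1, 113). refcount(pp1)=1 -> write in place. 4 ppages; refcounts: pp0:1 pp1:1 pp2:1 pp3:1
Op 7: write(P1, v0, 174). refcount(pp2)=1 -> write in place. 4 ppages; refcounts: pp0:1 pp1:1 pp2:1 pp3:1
Op 8: write(P0, v0, 135). refcount(pp0)=1 -> write in place. 4 ppages; refcounts: pp0:1 pp1:1 pp2:1 pp3:1
P0: v0 -> pp0 = 135
P1: v0 -> pp2 = 174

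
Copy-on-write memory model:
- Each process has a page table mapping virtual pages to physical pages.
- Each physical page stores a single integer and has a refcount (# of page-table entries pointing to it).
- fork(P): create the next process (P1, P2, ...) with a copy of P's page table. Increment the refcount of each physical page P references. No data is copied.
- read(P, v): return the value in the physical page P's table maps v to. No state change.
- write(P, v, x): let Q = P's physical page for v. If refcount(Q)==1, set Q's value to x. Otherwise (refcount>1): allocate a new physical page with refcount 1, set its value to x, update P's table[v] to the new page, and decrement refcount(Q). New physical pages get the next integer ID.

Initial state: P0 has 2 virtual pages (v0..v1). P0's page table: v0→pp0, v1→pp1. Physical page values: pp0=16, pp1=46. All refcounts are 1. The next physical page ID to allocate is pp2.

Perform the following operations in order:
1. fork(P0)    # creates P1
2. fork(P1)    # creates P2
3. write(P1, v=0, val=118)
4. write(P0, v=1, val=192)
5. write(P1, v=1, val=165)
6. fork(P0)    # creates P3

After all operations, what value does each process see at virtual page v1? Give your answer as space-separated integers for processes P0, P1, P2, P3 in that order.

Op 1: fork(P0) -> P1. 2 ppages; refcounts: pp0:2 pp1:2
Op 2: fork(P1) -> P2. 2 ppages; refcounts: pp0:3 pp1:3
Op 3: write(P1, v0, 118). refcount(pp0)=3>1 -> COPY to pp2. 3 ppages; refcounts: pp0:2 pp1:3 pp2:1
Op 4: write(P0, v1, 192). refcount(pp1)=3>1 -> COPY to pp3. 4 ppages; refcounts: pp0:2 pp1:2 pp2:1 pp3:1
Op 5: write(P1, v1, 165). refcount(pp1)=2>1 -> COPY to pp4. 5 ppages; refcounts: pp0:2 pp1:1 pp2:1 pp3:1 pp4:1
Op 6: fork(P0) -> P3. 5 ppages; refcounts: pp0:3 pp1:1 pp2:1 pp3:2 pp4:1
P0: v1 -> pp3 = 192
P1: v1 -> pp4 = 165
P2: v1 -> pp1 = 46
P3: v1 -> pp3 = 192

Answer: 192 165 46 192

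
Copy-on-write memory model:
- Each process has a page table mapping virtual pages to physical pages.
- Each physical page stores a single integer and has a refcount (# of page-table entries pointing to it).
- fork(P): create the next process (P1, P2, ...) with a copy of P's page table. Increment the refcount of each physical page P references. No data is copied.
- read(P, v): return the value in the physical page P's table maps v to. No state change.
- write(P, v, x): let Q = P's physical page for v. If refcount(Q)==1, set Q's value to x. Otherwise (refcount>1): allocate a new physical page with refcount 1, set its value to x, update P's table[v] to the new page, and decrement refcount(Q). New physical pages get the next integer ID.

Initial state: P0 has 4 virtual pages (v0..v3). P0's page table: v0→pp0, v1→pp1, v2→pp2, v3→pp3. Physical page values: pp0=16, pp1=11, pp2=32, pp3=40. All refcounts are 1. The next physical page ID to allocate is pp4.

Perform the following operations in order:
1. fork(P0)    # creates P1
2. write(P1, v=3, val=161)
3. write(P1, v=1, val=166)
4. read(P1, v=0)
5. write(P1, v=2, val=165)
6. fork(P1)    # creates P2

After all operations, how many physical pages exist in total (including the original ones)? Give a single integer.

Answer: 7

Derivation:
Op 1: fork(P0) -> P1. 4 ppages; refcounts: pp0:2 pp1:2 pp2:2 pp3:2
Op 2: write(P1, v3, 161). refcount(pp3)=2>1 -> COPY to pp4. 5 ppages; refcounts: pp0:2 pp1:2 pp2:2 pp3:1 pp4:1
Op 3: write(P1, v1, 166). refcount(pp1)=2>1 -> COPY to pp5. 6 ppages; refcounts: pp0:2 pp1:1 pp2:2 pp3:1 pp4:1 pp5:1
Op 4: read(P1, v0) -> 16. No state change.
Op 5: write(P1, v2, 165). refcount(pp2)=2>1 -> COPY to pp6. 7 ppages; refcounts: pp0:2 pp1:1 pp2:1 pp3:1 pp4:1 pp5:1 pp6:1
Op 6: fork(P1) -> P2. 7 ppages; refcounts: pp0:3 pp1:1 pp2:1 pp3:1 pp4:2 pp5:2 pp6:2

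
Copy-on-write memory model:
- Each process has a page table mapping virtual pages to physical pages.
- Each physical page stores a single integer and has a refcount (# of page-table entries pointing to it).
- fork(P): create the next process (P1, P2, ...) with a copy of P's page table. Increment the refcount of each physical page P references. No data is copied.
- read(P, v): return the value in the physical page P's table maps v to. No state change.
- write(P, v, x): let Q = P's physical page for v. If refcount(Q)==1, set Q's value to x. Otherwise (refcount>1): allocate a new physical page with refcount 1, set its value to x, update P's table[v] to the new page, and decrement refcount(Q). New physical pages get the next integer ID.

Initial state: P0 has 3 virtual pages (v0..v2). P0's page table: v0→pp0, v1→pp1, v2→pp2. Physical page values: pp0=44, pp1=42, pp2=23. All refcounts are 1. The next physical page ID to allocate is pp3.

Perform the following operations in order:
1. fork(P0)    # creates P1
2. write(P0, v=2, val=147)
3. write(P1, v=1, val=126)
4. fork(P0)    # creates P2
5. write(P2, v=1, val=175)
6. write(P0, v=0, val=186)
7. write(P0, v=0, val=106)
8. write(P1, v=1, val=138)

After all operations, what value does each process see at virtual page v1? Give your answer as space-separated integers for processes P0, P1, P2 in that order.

Answer: 42 138 175

Derivation:
Op 1: fork(P0) -> P1. 3 ppages; refcounts: pp0:2 pp1:2 pp2:2
Op 2: write(P0, v2, 147). refcount(pp2)=2>1 -> COPY to pp3. 4 ppages; refcounts: pp0:2 pp1:2 pp2:1 pp3:1
Op 3: write(P1, v1, 126). refcount(pp1)=2>1 -> COPY to pp4. 5 ppages; refcounts: pp0:2 pp1:1 pp2:1 pp3:1 pp4:1
Op 4: fork(P0) -> P2. 5 ppages; refcounts: pp0:3 pp1:2 pp2:1 pp3:2 pp4:1
Op 5: write(P2, v1, 175). refcount(pp1)=2>1 -> COPY to pp5. 6 ppages; refcounts: pp0:3 pp1:1 pp2:1 pp3:2 pp4:1 pp5:1
Op 6: write(P0, v0, 186). refcount(pp0)=3>1 -> COPY to pp6. 7 ppages; refcounts: pp0:2 pp1:1 pp2:1 pp3:2 pp4:1 pp5:1 pp6:1
Op 7: write(P0, v0, 106). refcount(pp6)=1 -> write in place. 7 ppages; refcounts: pp0:2 pp1:1 pp2:1 pp3:2 pp4:1 pp5:1 pp6:1
Op 8: write(P1, v1, 138). refcount(pp4)=1 -> write in place. 7 ppages; refcounts: pp0:2 pp1:1 pp2:1 pp3:2 pp4:1 pp5:1 pp6:1
P0: v1 -> pp1 = 42
P1: v1 -> pp4 = 138
P2: v1 -> pp5 = 175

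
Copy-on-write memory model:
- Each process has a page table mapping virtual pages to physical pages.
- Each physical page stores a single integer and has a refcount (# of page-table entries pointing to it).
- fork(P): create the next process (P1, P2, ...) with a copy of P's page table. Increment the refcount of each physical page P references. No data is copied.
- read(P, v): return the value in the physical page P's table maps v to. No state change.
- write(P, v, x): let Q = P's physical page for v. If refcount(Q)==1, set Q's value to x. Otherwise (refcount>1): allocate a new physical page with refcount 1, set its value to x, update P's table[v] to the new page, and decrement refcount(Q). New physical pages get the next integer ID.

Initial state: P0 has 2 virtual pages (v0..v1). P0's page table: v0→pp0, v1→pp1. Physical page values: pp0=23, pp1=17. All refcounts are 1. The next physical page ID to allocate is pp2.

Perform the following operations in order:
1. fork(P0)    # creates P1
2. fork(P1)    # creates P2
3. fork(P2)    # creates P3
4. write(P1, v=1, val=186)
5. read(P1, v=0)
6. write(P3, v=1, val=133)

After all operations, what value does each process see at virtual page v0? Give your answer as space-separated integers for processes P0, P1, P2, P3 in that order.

Answer: 23 23 23 23

Derivation:
Op 1: fork(P0) -> P1. 2 ppages; refcounts: pp0:2 pp1:2
Op 2: fork(P1) -> P2. 2 ppages; refcounts: pp0:3 pp1:3
Op 3: fork(P2) -> P3. 2 ppages; refcounts: pp0:4 pp1:4
Op 4: write(P1, v1, 186). refcount(pp1)=4>1 -> COPY to pp2. 3 ppages; refcounts: pp0:4 pp1:3 pp2:1
Op 5: read(P1, v0) -> 23. No state change.
Op 6: write(P3, v1, 133). refcount(pp1)=3>1 -> COPY to pp3. 4 ppages; refcounts: pp0:4 pp1:2 pp2:1 pp3:1
P0: v0 -> pp0 = 23
P1: v0 -> pp0 = 23
P2: v0 -> pp0 = 23
P3: v0 -> pp0 = 23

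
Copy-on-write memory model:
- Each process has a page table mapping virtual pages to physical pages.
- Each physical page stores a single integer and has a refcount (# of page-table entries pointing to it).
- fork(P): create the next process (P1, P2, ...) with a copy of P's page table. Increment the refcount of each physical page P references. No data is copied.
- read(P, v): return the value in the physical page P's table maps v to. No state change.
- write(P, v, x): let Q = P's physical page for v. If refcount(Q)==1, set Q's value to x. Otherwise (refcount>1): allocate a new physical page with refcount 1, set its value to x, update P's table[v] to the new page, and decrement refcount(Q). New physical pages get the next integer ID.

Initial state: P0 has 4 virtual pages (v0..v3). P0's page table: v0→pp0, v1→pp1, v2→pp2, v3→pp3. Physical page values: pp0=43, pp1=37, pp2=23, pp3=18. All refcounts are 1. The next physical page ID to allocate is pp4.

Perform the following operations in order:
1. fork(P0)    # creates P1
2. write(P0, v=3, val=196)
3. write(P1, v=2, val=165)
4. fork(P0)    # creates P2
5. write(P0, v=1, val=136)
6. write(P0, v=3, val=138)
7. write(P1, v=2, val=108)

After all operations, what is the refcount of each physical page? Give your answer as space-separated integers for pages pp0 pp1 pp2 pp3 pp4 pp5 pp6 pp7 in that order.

Op 1: fork(P0) -> P1. 4 ppages; refcounts: pp0:2 pp1:2 pp2:2 pp3:2
Op 2: write(P0, v3, 196). refcount(pp3)=2>1 -> COPY to pp4. 5 ppages; refcounts: pp0:2 pp1:2 pp2:2 pp3:1 pp4:1
Op 3: write(P1, v2, 165). refcount(pp2)=2>1 -> COPY to pp5. 6 ppages; refcounts: pp0:2 pp1:2 pp2:1 pp3:1 pp4:1 pp5:1
Op 4: fork(P0) -> P2. 6 ppages; refcounts: pp0:3 pp1:3 pp2:2 pp3:1 pp4:2 pp5:1
Op 5: write(P0, v1, 136). refcount(pp1)=3>1 -> COPY to pp6. 7 ppages; refcounts: pp0:3 pp1:2 pp2:2 pp3:1 pp4:2 pp5:1 pp6:1
Op 6: write(P0, v3, 138). refcount(pp4)=2>1 -> COPY to pp7. 8 ppages; refcounts: pp0:3 pp1:2 pp2:2 pp3:1 pp4:1 pp5:1 pp6:1 pp7:1
Op 7: write(P1, v2, 108). refcount(pp5)=1 -> write in place. 8 ppages; refcounts: pp0:3 pp1:2 pp2:2 pp3:1 pp4:1 pp5:1 pp6:1 pp7:1

Answer: 3 2 2 1 1 1 1 1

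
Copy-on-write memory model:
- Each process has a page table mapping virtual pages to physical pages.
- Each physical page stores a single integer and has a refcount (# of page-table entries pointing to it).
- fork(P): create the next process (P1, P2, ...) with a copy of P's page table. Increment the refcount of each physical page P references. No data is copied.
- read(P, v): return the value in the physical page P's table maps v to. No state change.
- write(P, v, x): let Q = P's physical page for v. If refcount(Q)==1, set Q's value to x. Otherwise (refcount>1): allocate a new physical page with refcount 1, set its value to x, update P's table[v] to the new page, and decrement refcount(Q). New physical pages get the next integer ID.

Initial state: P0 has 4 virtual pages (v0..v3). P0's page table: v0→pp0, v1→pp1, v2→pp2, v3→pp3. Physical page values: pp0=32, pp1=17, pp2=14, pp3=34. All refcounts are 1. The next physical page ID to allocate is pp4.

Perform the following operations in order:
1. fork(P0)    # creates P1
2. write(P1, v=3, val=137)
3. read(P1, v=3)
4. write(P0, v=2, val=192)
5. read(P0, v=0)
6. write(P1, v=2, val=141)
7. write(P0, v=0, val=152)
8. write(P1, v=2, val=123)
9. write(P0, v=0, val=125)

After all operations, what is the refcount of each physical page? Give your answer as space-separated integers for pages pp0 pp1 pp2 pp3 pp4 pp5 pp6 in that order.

Answer: 1 2 1 1 1 1 1

Derivation:
Op 1: fork(P0) -> P1. 4 ppages; refcounts: pp0:2 pp1:2 pp2:2 pp3:2
Op 2: write(P1, v3, 137). refcount(pp3)=2>1 -> COPY to pp4. 5 ppages; refcounts: pp0:2 pp1:2 pp2:2 pp3:1 pp4:1
Op 3: read(P1, v3) -> 137. No state change.
Op 4: write(P0, v2, 192). refcount(pp2)=2>1 -> COPY to pp5. 6 ppages; refcounts: pp0:2 pp1:2 pp2:1 pp3:1 pp4:1 pp5:1
Op 5: read(P0, v0) -> 32. No state change.
Op 6: write(P1, v2, 141). refcount(pp2)=1 -> write in place. 6 ppages; refcounts: pp0:2 pp1:2 pp2:1 pp3:1 pp4:1 pp5:1
Op 7: write(P0, v0, 152). refcount(pp0)=2>1 -> COPY to pp6. 7 ppages; refcounts: pp0:1 pp1:2 pp2:1 pp3:1 pp4:1 pp5:1 pp6:1
Op 8: write(P1, v2, 123). refcount(pp2)=1 -> write in place. 7 ppages; refcounts: pp0:1 pp1:2 pp2:1 pp3:1 pp4:1 pp5:1 pp6:1
Op 9: write(P0, v0, 125). refcount(pp6)=1 -> write in place. 7 ppages; refcounts: pp0:1 pp1:2 pp2:1 pp3:1 pp4:1 pp5:1 pp6:1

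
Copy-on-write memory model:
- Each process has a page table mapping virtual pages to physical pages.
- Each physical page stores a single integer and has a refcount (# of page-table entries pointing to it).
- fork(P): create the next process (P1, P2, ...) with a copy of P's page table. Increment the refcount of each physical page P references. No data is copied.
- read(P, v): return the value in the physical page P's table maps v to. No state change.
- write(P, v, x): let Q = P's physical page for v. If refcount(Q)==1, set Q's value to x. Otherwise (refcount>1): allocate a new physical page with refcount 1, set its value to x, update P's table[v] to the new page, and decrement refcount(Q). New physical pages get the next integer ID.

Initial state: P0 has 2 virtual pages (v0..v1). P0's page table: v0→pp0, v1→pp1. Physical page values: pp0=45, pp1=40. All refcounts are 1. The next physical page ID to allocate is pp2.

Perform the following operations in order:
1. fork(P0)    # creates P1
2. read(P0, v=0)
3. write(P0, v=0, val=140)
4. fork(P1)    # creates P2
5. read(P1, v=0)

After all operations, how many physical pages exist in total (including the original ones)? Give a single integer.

Answer: 3

Derivation:
Op 1: fork(P0) -> P1. 2 ppages; refcounts: pp0:2 pp1:2
Op 2: read(P0, v0) -> 45. No state change.
Op 3: write(P0, v0, 140). refcount(pp0)=2>1 -> COPY to pp2. 3 ppages; refcounts: pp0:1 pp1:2 pp2:1
Op 4: fork(P1) -> P2. 3 ppages; refcounts: pp0:2 pp1:3 pp2:1
Op 5: read(P1, v0) -> 45. No state change.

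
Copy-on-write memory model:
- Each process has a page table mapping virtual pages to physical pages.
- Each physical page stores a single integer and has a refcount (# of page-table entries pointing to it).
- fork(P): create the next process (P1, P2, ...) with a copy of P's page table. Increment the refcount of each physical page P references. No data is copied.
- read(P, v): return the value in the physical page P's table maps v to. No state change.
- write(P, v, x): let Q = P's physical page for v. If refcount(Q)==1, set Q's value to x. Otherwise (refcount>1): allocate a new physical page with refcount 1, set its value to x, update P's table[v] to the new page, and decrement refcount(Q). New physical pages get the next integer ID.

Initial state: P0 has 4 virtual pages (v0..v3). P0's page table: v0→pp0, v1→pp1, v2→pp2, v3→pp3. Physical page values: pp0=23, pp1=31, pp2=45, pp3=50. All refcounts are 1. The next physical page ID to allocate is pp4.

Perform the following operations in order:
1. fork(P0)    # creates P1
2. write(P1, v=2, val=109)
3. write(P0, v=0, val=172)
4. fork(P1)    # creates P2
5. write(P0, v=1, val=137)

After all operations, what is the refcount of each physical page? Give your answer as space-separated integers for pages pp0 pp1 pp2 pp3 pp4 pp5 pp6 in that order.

Answer: 2 2 1 3 2 1 1

Derivation:
Op 1: fork(P0) -> P1. 4 ppages; refcounts: pp0:2 pp1:2 pp2:2 pp3:2
Op 2: write(P1, v2, 109). refcount(pp2)=2>1 -> COPY to pp4. 5 ppages; refcounts: pp0:2 pp1:2 pp2:1 pp3:2 pp4:1
Op 3: write(P0, v0, 172). refcount(pp0)=2>1 -> COPY to pp5. 6 ppages; refcounts: pp0:1 pp1:2 pp2:1 pp3:2 pp4:1 pp5:1
Op 4: fork(P1) -> P2. 6 ppages; refcounts: pp0:2 pp1:3 pp2:1 pp3:3 pp4:2 pp5:1
Op 5: write(P0, v1, 137). refcount(pp1)=3>1 -> COPY to pp6. 7 ppages; refcounts: pp0:2 pp1:2 pp2:1 pp3:3 pp4:2 pp5:1 pp6:1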